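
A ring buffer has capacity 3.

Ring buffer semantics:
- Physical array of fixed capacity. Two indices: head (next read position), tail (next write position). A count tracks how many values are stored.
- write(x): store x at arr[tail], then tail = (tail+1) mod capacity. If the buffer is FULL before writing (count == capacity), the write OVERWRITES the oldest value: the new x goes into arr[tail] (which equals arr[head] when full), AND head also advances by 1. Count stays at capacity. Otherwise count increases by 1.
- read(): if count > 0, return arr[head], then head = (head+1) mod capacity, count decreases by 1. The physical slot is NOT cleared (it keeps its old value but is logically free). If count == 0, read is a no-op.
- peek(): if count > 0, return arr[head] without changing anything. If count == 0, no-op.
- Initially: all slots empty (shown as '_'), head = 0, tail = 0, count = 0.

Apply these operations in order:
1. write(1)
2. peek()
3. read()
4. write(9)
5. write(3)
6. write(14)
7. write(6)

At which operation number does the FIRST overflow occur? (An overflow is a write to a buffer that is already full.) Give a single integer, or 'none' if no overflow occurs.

After op 1 (write(1)): arr=[1 _ _] head=0 tail=1 count=1
After op 2 (peek()): arr=[1 _ _] head=0 tail=1 count=1
After op 3 (read()): arr=[1 _ _] head=1 tail=1 count=0
After op 4 (write(9)): arr=[1 9 _] head=1 tail=2 count=1
After op 5 (write(3)): arr=[1 9 3] head=1 tail=0 count=2
After op 6 (write(14)): arr=[14 9 3] head=1 tail=1 count=3
After op 7 (write(6)): arr=[14 6 3] head=2 tail=2 count=3

Answer: 7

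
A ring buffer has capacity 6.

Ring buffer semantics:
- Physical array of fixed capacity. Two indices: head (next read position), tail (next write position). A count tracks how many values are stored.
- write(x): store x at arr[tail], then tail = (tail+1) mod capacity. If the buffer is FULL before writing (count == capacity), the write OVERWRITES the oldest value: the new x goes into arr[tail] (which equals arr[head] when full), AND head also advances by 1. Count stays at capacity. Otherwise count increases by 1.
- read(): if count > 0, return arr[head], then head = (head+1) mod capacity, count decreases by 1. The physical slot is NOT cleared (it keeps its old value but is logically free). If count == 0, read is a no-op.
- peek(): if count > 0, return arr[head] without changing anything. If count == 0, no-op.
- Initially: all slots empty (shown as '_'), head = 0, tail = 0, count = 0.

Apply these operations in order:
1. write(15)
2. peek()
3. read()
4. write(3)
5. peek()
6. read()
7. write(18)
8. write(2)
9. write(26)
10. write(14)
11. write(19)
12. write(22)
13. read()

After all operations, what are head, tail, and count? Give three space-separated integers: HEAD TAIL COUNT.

After op 1 (write(15)): arr=[15 _ _ _ _ _] head=0 tail=1 count=1
After op 2 (peek()): arr=[15 _ _ _ _ _] head=0 tail=1 count=1
After op 3 (read()): arr=[15 _ _ _ _ _] head=1 tail=1 count=0
After op 4 (write(3)): arr=[15 3 _ _ _ _] head=1 tail=2 count=1
After op 5 (peek()): arr=[15 3 _ _ _ _] head=1 tail=2 count=1
After op 6 (read()): arr=[15 3 _ _ _ _] head=2 tail=2 count=0
After op 7 (write(18)): arr=[15 3 18 _ _ _] head=2 tail=3 count=1
After op 8 (write(2)): arr=[15 3 18 2 _ _] head=2 tail=4 count=2
After op 9 (write(26)): arr=[15 3 18 2 26 _] head=2 tail=5 count=3
After op 10 (write(14)): arr=[15 3 18 2 26 14] head=2 tail=0 count=4
After op 11 (write(19)): arr=[19 3 18 2 26 14] head=2 tail=1 count=5
After op 12 (write(22)): arr=[19 22 18 2 26 14] head=2 tail=2 count=6
After op 13 (read()): arr=[19 22 18 2 26 14] head=3 tail=2 count=5

Answer: 3 2 5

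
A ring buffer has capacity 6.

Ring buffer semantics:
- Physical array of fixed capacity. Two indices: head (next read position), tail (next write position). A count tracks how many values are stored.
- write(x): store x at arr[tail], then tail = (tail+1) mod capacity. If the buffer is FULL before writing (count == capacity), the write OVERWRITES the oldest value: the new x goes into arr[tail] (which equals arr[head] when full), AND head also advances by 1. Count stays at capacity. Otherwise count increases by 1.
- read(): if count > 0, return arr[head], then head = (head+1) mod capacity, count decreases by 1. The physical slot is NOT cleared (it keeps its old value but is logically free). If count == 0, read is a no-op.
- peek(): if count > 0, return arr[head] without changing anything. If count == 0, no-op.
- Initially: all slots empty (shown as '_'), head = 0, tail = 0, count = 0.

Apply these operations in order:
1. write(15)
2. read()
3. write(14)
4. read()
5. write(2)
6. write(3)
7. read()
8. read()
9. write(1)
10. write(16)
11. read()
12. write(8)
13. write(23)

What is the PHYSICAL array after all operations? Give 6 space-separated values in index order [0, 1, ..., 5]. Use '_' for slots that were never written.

After op 1 (write(15)): arr=[15 _ _ _ _ _] head=0 tail=1 count=1
After op 2 (read()): arr=[15 _ _ _ _ _] head=1 tail=1 count=0
After op 3 (write(14)): arr=[15 14 _ _ _ _] head=1 tail=2 count=1
After op 4 (read()): arr=[15 14 _ _ _ _] head=2 tail=2 count=0
After op 5 (write(2)): arr=[15 14 2 _ _ _] head=2 tail=3 count=1
After op 6 (write(3)): arr=[15 14 2 3 _ _] head=2 tail=4 count=2
After op 7 (read()): arr=[15 14 2 3 _ _] head=3 tail=4 count=1
After op 8 (read()): arr=[15 14 2 3 _ _] head=4 tail=4 count=0
After op 9 (write(1)): arr=[15 14 2 3 1 _] head=4 tail=5 count=1
After op 10 (write(16)): arr=[15 14 2 3 1 16] head=4 tail=0 count=2
After op 11 (read()): arr=[15 14 2 3 1 16] head=5 tail=0 count=1
After op 12 (write(8)): arr=[8 14 2 3 1 16] head=5 tail=1 count=2
After op 13 (write(23)): arr=[8 23 2 3 1 16] head=5 tail=2 count=3

Answer: 8 23 2 3 1 16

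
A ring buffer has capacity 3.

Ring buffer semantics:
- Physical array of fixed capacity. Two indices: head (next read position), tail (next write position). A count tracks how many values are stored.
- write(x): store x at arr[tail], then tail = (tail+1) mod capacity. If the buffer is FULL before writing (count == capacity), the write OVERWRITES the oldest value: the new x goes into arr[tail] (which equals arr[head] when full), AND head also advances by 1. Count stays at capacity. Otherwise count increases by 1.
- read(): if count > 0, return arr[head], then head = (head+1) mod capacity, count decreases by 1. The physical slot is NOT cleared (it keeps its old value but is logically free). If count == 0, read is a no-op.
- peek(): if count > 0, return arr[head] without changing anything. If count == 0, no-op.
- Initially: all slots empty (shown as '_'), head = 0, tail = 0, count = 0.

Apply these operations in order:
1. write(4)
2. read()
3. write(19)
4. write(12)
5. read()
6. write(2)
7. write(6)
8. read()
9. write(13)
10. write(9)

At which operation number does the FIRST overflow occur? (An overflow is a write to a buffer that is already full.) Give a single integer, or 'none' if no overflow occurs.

After op 1 (write(4)): arr=[4 _ _] head=0 tail=1 count=1
After op 2 (read()): arr=[4 _ _] head=1 tail=1 count=0
After op 3 (write(19)): arr=[4 19 _] head=1 tail=2 count=1
After op 4 (write(12)): arr=[4 19 12] head=1 tail=0 count=2
After op 5 (read()): arr=[4 19 12] head=2 tail=0 count=1
After op 6 (write(2)): arr=[2 19 12] head=2 tail=1 count=2
After op 7 (write(6)): arr=[2 6 12] head=2 tail=2 count=3
After op 8 (read()): arr=[2 6 12] head=0 tail=2 count=2
After op 9 (write(13)): arr=[2 6 13] head=0 tail=0 count=3
After op 10 (write(9)): arr=[9 6 13] head=1 tail=1 count=3

Answer: 10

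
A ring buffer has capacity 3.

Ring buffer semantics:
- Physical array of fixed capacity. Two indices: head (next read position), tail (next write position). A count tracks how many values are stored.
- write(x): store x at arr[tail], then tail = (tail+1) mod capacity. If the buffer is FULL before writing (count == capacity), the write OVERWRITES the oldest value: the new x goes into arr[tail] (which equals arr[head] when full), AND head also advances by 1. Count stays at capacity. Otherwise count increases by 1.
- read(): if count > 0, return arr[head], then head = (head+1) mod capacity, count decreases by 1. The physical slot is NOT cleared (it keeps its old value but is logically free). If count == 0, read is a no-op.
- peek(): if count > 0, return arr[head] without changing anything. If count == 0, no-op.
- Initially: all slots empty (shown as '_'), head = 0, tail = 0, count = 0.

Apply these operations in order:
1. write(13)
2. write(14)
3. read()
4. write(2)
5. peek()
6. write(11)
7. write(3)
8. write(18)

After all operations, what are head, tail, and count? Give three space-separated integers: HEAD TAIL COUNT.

Answer: 0 0 3

Derivation:
After op 1 (write(13)): arr=[13 _ _] head=0 tail=1 count=1
After op 2 (write(14)): arr=[13 14 _] head=0 tail=2 count=2
After op 3 (read()): arr=[13 14 _] head=1 tail=2 count=1
After op 4 (write(2)): arr=[13 14 2] head=1 tail=0 count=2
After op 5 (peek()): arr=[13 14 2] head=1 tail=0 count=2
After op 6 (write(11)): arr=[11 14 2] head=1 tail=1 count=3
After op 7 (write(3)): arr=[11 3 2] head=2 tail=2 count=3
After op 8 (write(18)): arr=[11 3 18] head=0 tail=0 count=3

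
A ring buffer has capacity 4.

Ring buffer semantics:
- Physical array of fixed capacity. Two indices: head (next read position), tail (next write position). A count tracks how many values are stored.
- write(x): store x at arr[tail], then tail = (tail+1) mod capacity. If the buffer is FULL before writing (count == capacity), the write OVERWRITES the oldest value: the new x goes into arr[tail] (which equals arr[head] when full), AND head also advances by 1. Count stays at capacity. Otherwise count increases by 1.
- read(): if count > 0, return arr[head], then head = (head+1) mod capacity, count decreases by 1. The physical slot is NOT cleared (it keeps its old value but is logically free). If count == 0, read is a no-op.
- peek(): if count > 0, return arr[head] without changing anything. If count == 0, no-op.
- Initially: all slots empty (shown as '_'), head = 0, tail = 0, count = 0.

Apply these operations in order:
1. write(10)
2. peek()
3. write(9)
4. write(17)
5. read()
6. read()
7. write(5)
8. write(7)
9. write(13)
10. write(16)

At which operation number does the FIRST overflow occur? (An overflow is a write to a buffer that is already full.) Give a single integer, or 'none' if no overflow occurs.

Answer: 10

Derivation:
After op 1 (write(10)): arr=[10 _ _ _] head=0 tail=1 count=1
After op 2 (peek()): arr=[10 _ _ _] head=0 tail=1 count=1
After op 3 (write(9)): arr=[10 9 _ _] head=0 tail=2 count=2
After op 4 (write(17)): arr=[10 9 17 _] head=0 tail=3 count=3
After op 5 (read()): arr=[10 9 17 _] head=1 tail=3 count=2
After op 6 (read()): arr=[10 9 17 _] head=2 tail=3 count=1
After op 7 (write(5)): arr=[10 9 17 5] head=2 tail=0 count=2
After op 8 (write(7)): arr=[7 9 17 5] head=2 tail=1 count=3
After op 9 (write(13)): arr=[7 13 17 5] head=2 tail=2 count=4
After op 10 (write(16)): arr=[7 13 16 5] head=3 tail=3 count=4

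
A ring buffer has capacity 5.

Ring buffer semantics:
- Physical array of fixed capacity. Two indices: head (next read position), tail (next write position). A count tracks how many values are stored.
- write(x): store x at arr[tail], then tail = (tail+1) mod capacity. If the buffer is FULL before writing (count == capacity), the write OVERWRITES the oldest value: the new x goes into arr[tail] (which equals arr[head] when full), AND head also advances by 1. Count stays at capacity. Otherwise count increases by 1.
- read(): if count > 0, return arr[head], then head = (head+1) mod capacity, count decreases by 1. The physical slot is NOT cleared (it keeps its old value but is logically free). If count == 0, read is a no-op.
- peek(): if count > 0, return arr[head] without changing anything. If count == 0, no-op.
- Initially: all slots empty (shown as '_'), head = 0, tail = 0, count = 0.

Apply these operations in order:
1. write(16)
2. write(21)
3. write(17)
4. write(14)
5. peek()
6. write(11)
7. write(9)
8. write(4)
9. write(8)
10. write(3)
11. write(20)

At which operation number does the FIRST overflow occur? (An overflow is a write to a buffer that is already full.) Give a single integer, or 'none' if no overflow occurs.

After op 1 (write(16)): arr=[16 _ _ _ _] head=0 tail=1 count=1
After op 2 (write(21)): arr=[16 21 _ _ _] head=0 tail=2 count=2
After op 3 (write(17)): arr=[16 21 17 _ _] head=0 tail=3 count=3
After op 4 (write(14)): arr=[16 21 17 14 _] head=0 tail=4 count=4
After op 5 (peek()): arr=[16 21 17 14 _] head=0 tail=4 count=4
After op 6 (write(11)): arr=[16 21 17 14 11] head=0 tail=0 count=5
After op 7 (write(9)): arr=[9 21 17 14 11] head=1 tail=1 count=5
After op 8 (write(4)): arr=[9 4 17 14 11] head=2 tail=2 count=5
After op 9 (write(8)): arr=[9 4 8 14 11] head=3 tail=3 count=5
After op 10 (write(3)): arr=[9 4 8 3 11] head=4 tail=4 count=5
After op 11 (write(20)): arr=[9 4 8 3 20] head=0 tail=0 count=5

Answer: 7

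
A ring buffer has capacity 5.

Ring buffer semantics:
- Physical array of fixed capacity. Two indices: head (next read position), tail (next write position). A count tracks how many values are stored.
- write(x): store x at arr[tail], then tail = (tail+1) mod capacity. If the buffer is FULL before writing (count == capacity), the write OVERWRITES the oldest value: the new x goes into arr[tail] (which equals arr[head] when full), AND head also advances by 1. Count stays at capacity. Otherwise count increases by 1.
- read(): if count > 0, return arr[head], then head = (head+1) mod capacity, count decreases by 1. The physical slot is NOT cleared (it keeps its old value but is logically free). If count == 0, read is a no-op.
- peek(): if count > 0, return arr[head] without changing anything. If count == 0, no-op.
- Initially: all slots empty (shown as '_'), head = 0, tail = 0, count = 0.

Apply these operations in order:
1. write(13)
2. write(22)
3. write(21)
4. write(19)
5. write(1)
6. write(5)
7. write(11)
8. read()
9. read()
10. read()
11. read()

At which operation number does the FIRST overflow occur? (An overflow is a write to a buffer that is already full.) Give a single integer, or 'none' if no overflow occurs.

After op 1 (write(13)): arr=[13 _ _ _ _] head=0 tail=1 count=1
After op 2 (write(22)): arr=[13 22 _ _ _] head=0 tail=2 count=2
After op 3 (write(21)): arr=[13 22 21 _ _] head=0 tail=3 count=3
After op 4 (write(19)): arr=[13 22 21 19 _] head=0 tail=4 count=4
After op 5 (write(1)): arr=[13 22 21 19 1] head=0 tail=0 count=5
After op 6 (write(5)): arr=[5 22 21 19 1] head=1 tail=1 count=5
After op 7 (write(11)): arr=[5 11 21 19 1] head=2 tail=2 count=5
After op 8 (read()): arr=[5 11 21 19 1] head=3 tail=2 count=4
After op 9 (read()): arr=[5 11 21 19 1] head=4 tail=2 count=3
After op 10 (read()): arr=[5 11 21 19 1] head=0 tail=2 count=2
After op 11 (read()): arr=[5 11 21 19 1] head=1 tail=2 count=1

Answer: 6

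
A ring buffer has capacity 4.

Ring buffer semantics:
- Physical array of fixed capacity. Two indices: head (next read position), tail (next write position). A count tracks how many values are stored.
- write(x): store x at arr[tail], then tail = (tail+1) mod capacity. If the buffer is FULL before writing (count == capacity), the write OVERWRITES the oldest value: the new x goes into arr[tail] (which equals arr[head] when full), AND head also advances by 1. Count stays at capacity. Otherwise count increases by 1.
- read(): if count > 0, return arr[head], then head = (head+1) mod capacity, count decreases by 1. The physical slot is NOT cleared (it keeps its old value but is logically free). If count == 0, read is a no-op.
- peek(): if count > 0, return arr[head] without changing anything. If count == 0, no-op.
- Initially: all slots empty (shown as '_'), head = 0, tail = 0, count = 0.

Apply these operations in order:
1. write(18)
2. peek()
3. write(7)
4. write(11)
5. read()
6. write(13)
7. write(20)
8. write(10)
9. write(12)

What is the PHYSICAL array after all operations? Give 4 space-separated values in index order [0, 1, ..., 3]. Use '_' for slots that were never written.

After op 1 (write(18)): arr=[18 _ _ _] head=0 tail=1 count=1
After op 2 (peek()): arr=[18 _ _ _] head=0 tail=1 count=1
After op 3 (write(7)): arr=[18 7 _ _] head=0 tail=2 count=2
After op 4 (write(11)): arr=[18 7 11 _] head=0 tail=3 count=3
After op 5 (read()): arr=[18 7 11 _] head=1 tail=3 count=2
After op 6 (write(13)): arr=[18 7 11 13] head=1 tail=0 count=3
After op 7 (write(20)): arr=[20 7 11 13] head=1 tail=1 count=4
After op 8 (write(10)): arr=[20 10 11 13] head=2 tail=2 count=4
After op 9 (write(12)): arr=[20 10 12 13] head=3 tail=3 count=4

Answer: 20 10 12 13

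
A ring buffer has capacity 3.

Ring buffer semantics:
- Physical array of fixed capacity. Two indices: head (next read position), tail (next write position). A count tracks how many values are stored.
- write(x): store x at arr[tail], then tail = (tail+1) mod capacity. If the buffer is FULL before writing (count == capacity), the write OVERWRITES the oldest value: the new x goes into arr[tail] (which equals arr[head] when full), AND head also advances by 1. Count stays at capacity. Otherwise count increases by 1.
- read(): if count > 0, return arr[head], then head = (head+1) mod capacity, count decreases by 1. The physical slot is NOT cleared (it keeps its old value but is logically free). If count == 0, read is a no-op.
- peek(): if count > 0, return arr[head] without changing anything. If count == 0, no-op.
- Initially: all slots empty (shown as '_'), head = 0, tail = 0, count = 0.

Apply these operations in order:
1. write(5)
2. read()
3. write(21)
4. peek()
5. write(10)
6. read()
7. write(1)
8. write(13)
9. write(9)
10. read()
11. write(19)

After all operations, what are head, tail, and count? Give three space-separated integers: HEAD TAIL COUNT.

Answer: 1 1 3

Derivation:
After op 1 (write(5)): arr=[5 _ _] head=0 tail=1 count=1
After op 2 (read()): arr=[5 _ _] head=1 tail=1 count=0
After op 3 (write(21)): arr=[5 21 _] head=1 tail=2 count=1
After op 4 (peek()): arr=[5 21 _] head=1 tail=2 count=1
After op 5 (write(10)): arr=[5 21 10] head=1 tail=0 count=2
After op 6 (read()): arr=[5 21 10] head=2 tail=0 count=1
After op 7 (write(1)): arr=[1 21 10] head=2 tail=1 count=2
After op 8 (write(13)): arr=[1 13 10] head=2 tail=2 count=3
After op 9 (write(9)): arr=[1 13 9] head=0 tail=0 count=3
After op 10 (read()): arr=[1 13 9] head=1 tail=0 count=2
After op 11 (write(19)): arr=[19 13 9] head=1 tail=1 count=3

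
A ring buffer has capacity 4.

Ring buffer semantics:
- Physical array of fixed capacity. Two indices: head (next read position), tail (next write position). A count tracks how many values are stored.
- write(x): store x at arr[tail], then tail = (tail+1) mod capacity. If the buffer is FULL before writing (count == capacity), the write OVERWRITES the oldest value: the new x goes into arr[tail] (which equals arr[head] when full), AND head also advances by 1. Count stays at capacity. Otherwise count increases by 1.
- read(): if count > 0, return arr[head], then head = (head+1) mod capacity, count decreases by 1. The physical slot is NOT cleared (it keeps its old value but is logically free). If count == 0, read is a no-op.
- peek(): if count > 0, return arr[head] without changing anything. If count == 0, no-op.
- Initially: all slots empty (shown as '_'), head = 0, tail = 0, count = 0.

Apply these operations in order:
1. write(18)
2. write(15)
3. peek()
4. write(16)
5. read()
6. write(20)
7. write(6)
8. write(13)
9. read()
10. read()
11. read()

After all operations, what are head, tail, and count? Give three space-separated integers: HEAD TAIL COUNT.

After op 1 (write(18)): arr=[18 _ _ _] head=0 tail=1 count=1
After op 2 (write(15)): arr=[18 15 _ _] head=0 tail=2 count=2
After op 3 (peek()): arr=[18 15 _ _] head=0 tail=2 count=2
After op 4 (write(16)): arr=[18 15 16 _] head=0 tail=3 count=3
After op 5 (read()): arr=[18 15 16 _] head=1 tail=3 count=2
After op 6 (write(20)): arr=[18 15 16 20] head=1 tail=0 count=3
After op 7 (write(6)): arr=[6 15 16 20] head=1 tail=1 count=4
After op 8 (write(13)): arr=[6 13 16 20] head=2 tail=2 count=4
After op 9 (read()): arr=[6 13 16 20] head=3 tail=2 count=3
After op 10 (read()): arr=[6 13 16 20] head=0 tail=2 count=2
After op 11 (read()): arr=[6 13 16 20] head=1 tail=2 count=1

Answer: 1 2 1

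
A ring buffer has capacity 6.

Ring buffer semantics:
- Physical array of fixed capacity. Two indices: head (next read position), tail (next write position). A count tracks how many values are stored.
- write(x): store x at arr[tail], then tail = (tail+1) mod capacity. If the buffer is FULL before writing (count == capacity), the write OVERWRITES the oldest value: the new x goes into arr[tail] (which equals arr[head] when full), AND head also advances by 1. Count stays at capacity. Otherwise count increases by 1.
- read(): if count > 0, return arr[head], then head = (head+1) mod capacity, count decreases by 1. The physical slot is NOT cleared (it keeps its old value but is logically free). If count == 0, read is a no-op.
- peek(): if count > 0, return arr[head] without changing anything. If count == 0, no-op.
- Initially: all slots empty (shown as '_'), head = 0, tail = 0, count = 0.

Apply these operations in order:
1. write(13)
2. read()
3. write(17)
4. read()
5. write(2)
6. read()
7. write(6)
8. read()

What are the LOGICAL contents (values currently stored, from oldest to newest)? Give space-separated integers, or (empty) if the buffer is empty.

Answer: (empty)

Derivation:
After op 1 (write(13)): arr=[13 _ _ _ _ _] head=0 tail=1 count=1
After op 2 (read()): arr=[13 _ _ _ _ _] head=1 tail=1 count=0
After op 3 (write(17)): arr=[13 17 _ _ _ _] head=1 tail=2 count=1
After op 4 (read()): arr=[13 17 _ _ _ _] head=2 tail=2 count=0
After op 5 (write(2)): arr=[13 17 2 _ _ _] head=2 tail=3 count=1
After op 6 (read()): arr=[13 17 2 _ _ _] head=3 tail=3 count=0
After op 7 (write(6)): arr=[13 17 2 6 _ _] head=3 tail=4 count=1
After op 8 (read()): arr=[13 17 2 6 _ _] head=4 tail=4 count=0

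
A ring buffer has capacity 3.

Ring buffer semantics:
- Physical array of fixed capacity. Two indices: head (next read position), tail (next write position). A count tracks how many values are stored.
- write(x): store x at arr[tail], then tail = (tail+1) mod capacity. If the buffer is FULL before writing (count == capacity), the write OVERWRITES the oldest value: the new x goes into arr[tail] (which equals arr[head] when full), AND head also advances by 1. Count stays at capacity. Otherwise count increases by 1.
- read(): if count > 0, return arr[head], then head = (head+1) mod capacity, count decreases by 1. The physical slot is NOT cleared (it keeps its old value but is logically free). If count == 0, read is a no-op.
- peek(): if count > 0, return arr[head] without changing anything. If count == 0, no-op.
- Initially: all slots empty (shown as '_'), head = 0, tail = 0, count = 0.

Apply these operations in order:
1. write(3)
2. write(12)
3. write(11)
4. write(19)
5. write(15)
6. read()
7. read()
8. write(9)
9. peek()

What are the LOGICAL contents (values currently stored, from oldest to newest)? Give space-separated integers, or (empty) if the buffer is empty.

Answer: 15 9

Derivation:
After op 1 (write(3)): arr=[3 _ _] head=0 tail=1 count=1
After op 2 (write(12)): arr=[3 12 _] head=0 tail=2 count=2
After op 3 (write(11)): arr=[3 12 11] head=0 tail=0 count=3
After op 4 (write(19)): arr=[19 12 11] head=1 tail=1 count=3
After op 5 (write(15)): arr=[19 15 11] head=2 tail=2 count=3
After op 6 (read()): arr=[19 15 11] head=0 tail=2 count=2
After op 7 (read()): arr=[19 15 11] head=1 tail=2 count=1
After op 8 (write(9)): arr=[19 15 9] head=1 tail=0 count=2
After op 9 (peek()): arr=[19 15 9] head=1 tail=0 count=2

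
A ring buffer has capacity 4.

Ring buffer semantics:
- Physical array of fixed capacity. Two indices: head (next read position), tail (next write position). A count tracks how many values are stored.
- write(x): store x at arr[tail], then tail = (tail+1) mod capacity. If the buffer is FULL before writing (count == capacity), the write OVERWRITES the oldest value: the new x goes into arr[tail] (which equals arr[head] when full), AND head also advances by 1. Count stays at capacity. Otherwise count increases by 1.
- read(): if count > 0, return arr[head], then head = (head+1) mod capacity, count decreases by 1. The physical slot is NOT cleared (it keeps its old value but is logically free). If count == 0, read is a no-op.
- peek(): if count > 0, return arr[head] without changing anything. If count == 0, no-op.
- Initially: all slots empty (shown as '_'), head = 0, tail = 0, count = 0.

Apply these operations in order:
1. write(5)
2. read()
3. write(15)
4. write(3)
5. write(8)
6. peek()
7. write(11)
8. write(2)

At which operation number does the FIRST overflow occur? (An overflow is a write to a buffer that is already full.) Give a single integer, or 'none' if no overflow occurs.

Answer: 8

Derivation:
After op 1 (write(5)): arr=[5 _ _ _] head=0 tail=1 count=1
After op 2 (read()): arr=[5 _ _ _] head=1 tail=1 count=0
After op 3 (write(15)): arr=[5 15 _ _] head=1 tail=2 count=1
After op 4 (write(3)): arr=[5 15 3 _] head=1 tail=3 count=2
After op 5 (write(8)): arr=[5 15 3 8] head=1 tail=0 count=3
After op 6 (peek()): arr=[5 15 3 8] head=1 tail=0 count=3
After op 7 (write(11)): arr=[11 15 3 8] head=1 tail=1 count=4
After op 8 (write(2)): arr=[11 2 3 8] head=2 tail=2 count=4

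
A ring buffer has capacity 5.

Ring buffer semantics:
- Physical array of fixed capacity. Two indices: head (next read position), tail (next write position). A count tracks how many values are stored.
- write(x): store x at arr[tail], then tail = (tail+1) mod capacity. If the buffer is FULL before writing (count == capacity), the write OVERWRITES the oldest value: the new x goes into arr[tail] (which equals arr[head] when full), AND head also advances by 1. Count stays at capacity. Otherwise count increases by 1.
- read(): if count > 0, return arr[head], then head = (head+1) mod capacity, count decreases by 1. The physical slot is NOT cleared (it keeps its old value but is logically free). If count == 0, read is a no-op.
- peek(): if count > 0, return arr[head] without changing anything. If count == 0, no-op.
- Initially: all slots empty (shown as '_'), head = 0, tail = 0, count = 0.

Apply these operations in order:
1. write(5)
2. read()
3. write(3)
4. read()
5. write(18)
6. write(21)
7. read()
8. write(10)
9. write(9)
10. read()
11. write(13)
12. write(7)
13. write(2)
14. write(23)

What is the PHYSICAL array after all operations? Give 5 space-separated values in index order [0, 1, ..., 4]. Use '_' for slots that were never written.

Answer: 9 13 7 2 23

Derivation:
After op 1 (write(5)): arr=[5 _ _ _ _] head=0 tail=1 count=1
After op 2 (read()): arr=[5 _ _ _ _] head=1 tail=1 count=0
After op 3 (write(3)): arr=[5 3 _ _ _] head=1 tail=2 count=1
After op 4 (read()): arr=[5 3 _ _ _] head=2 tail=2 count=0
After op 5 (write(18)): arr=[5 3 18 _ _] head=2 tail=3 count=1
After op 6 (write(21)): arr=[5 3 18 21 _] head=2 tail=4 count=2
After op 7 (read()): arr=[5 3 18 21 _] head=3 tail=4 count=1
After op 8 (write(10)): arr=[5 3 18 21 10] head=3 tail=0 count=2
After op 9 (write(9)): arr=[9 3 18 21 10] head=3 tail=1 count=3
After op 10 (read()): arr=[9 3 18 21 10] head=4 tail=1 count=2
After op 11 (write(13)): arr=[9 13 18 21 10] head=4 tail=2 count=3
After op 12 (write(7)): arr=[9 13 7 21 10] head=4 tail=3 count=4
After op 13 (write(2)): arr=[9 13 7 2 10] head=4 tail=4 count=5
After op 14 (write(23)): arr=[9 13 7 2 23] head=0 tail=0 count=5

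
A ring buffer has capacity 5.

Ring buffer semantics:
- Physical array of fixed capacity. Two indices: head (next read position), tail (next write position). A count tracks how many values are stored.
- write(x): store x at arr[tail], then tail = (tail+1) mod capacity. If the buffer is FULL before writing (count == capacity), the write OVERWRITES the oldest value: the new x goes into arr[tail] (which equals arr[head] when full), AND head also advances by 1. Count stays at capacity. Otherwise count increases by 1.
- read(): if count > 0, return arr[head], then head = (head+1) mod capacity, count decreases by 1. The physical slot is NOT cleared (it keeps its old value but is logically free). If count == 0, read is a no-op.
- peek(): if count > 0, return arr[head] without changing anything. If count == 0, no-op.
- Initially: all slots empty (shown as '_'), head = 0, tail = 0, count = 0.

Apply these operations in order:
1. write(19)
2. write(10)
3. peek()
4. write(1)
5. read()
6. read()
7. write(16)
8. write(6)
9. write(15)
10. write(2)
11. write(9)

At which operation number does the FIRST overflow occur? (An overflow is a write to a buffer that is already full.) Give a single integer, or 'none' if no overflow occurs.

Answer: 11

Derivation:
After op 1 (write(19)): arr=[19 _ _ _ _] head=0 tail=1 count=1
After op 2 (write(10)): arr=[19 10 _ _ _] head=0 tail=2 count=2
After op 3 (peek()): arr=[19 10 _ _ _] head=0 tail=2 count=2
After op 4 (write(1)): arr=[19 10 1 _ _] head=0 tail=3 count=3
After op 5 (read()): arr=[19 10 1 _ _] head=1 tail=3 count=2
After op 6 (read()): arr=[19 10 1 _ _] head=2 tail=3 count=1
After op 7 (write(16)): arr=[19 10 1 16 _] head=2 tail=4 count=2
After op 8 (write(6)): arr=[19 10 1 16 6] head=2 tail=0 count=3
After op 9 (write(15)): arr=[15 10 1 16 6] head=2 tail=1 count=4
After op 10 (write(2)): arr=[15 2 1 16 6] head=2 tail=2 count=5
After op 11 (write(9)): arr=[15 2 9 16 6] head=3 tail=3 count=5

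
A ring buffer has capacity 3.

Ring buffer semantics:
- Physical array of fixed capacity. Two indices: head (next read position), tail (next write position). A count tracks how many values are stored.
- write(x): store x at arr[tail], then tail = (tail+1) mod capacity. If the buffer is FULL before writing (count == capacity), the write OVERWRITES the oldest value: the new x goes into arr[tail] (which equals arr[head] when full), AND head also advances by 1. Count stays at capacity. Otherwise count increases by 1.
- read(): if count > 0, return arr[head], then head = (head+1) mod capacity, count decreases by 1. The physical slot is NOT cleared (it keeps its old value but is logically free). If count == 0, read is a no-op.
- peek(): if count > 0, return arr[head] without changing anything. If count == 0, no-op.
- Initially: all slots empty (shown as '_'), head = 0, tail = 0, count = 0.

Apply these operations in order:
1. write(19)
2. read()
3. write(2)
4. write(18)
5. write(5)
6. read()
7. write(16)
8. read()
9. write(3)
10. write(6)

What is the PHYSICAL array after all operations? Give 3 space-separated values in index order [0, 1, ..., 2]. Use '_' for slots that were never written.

After op 1 (write(19)): arr=[19 _ _] head=0 tail=1 count=1
After op 2 (read()): arr=[19 _ _] head=1 tail=1 count=0
After op 3 (write(2)): arr=[19 2 _] head=1 tail=2 count=1
After op 4 (write(18)): arr=[19 2 18] head=1 tail=0 count=2
After op 5 (write(5)): arr=[5 2 18] head=1 tail=1 count=3
After op 6 (read()): arr=[5 2 18] head=2 tail=1 count=2
After op 7 (write(16)): arr=[5 16 18] head=2 tail=2 count=3
After op 8 (read()): arr=[5 16 18] head=0 tail=2 count=2
After op 9 (write(3)): arr=[5 16 3] head=0 tail=0 count=3
After op 10 (write(6)): arr=[6 16 3] head=1 tail=1 count=3

Answer: 6 16 3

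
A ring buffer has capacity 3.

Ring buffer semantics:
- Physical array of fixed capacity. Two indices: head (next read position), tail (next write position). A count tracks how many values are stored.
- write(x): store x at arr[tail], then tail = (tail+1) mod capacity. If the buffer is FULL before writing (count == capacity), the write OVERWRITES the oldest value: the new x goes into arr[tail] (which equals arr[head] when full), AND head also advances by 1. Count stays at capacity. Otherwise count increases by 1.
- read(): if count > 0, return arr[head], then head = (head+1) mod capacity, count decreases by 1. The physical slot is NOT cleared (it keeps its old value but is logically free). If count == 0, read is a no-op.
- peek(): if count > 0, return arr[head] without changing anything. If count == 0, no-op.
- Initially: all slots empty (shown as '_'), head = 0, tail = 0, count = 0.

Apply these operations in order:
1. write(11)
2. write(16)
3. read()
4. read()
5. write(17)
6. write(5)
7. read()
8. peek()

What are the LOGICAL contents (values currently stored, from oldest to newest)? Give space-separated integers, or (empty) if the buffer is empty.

Answer: 5

Derivation:
After op 1 (write(11)): arr=[11 _ _] head=0 tail=1 count=1
After op 2 (write(16)): arr=[11 16 _] head=0 tail=2 count=2
After op 3 (read()): arr=[11 16 _] head=1 tail=2 count=1
After op 4 (read()): arr=[11 16 _] head=2 tail=2 count=0
After op 5 (write(17)): arr=[11 16 17] head=2 tail=0 count=1
After op 6 (write(5)): arr=[5 16 17] head=2 tail=1 count=2
After op 7 (read()): arr=[5 16 17] head=0 tail=1 count=1
After op 8 (peek()): arr=[5 16 17] head=0 tail=1 count=1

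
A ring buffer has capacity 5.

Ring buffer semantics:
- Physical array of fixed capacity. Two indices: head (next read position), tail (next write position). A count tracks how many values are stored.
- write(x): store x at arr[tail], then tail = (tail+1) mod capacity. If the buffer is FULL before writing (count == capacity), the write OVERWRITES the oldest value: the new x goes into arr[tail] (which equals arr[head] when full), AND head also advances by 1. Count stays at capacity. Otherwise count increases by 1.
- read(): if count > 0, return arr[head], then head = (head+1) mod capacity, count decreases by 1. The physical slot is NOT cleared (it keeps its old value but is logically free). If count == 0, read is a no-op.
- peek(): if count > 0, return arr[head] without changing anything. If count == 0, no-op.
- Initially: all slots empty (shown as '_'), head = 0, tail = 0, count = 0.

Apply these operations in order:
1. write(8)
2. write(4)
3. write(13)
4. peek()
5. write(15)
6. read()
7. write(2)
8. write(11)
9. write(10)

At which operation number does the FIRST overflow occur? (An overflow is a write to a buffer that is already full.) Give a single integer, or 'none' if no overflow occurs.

Answer: 9

Derivation:
After op 1 (write(8)): arr=[8 _ _ _ _] head=0 tail=1 count=1
After op 2 (write(4)): arr=[8 4 _ _ _] head=0 tail=2 count=2
After op 3 (write(13)): arr=[8 4 13 _ _] head=0 tail=3 count=3
After op 4 (peek()): arr=[8 4 13 _ _] head=0 tail=3 count=3
After op 5 (write(15)): arr=[8 4 13 15 _] head=0 tail=4 count=4
After op 6 (read()): arr=[8 4 13 15 _] head=1 tail=4 count=3
After op 7 (write(2)): arr=[8 4 13 15 2] head=1 tail=0 count=4
After op 8 (write(11)): arr=[11 4 13 15 2] head=1 tail=1 count=5
After op 9 (write(10)): arr=[11 10 13 15 2] head=2 tail=2 count=5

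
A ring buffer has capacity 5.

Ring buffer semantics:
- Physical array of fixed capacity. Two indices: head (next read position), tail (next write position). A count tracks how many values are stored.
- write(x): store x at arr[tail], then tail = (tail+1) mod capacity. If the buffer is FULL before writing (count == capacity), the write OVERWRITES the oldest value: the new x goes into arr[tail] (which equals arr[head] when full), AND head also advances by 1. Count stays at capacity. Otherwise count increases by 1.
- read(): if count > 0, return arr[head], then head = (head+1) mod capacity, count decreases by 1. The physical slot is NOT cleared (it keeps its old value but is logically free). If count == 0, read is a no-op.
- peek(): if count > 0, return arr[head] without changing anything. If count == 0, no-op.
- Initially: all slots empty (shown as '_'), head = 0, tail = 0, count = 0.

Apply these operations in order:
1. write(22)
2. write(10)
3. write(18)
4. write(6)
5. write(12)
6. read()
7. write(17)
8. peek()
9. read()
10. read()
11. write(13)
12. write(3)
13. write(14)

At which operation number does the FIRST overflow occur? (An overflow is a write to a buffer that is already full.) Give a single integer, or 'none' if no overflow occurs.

After op 1 (write(22)): arr=[22 _ _ _ _] head=0 tail=1 count=1
After op 2 (write(10)): arr=[22 10 _ _ _] head=0 tail=2 count=2
After op 3 (write(18)): arr=[22 10 18 _ _] head=0 tail=3 count=3
After op 4 (write(6)): arr=[22 10 18 6 _] head=0 tail=4 count=4
After op 5 (write(12)): arr=[22 10 18 6 12] head=0 tail=0 count=5
After op 6 (read()): arr=[22 10 18 6 12] head=1 tail=0 count=4
After op 7 (write(17)): arr=[17 10 18 6 12] head=1 tail=1 count=5
After op 8 (peek()): arr=[17 10 18 6 12] head=1 tail=1 count=5
After op 9 (read()): arr=[17 10 18 6 12] head=2 tail=1 count=4
After op 10 (read()): arr=[17 10 18 6 12] head=3 tail=1 count=3
After op 11 (write(13)): arr=[17 13 18 6 12] head=3 tail=2 count=4
After op 12 (write(3)): arr=[17 13 3 6 12] head=3 tail=3 count=5
After op 13 (write(14)): arr=[17 13 3 14 12] head=4 tail=4 count=5

Answer: 13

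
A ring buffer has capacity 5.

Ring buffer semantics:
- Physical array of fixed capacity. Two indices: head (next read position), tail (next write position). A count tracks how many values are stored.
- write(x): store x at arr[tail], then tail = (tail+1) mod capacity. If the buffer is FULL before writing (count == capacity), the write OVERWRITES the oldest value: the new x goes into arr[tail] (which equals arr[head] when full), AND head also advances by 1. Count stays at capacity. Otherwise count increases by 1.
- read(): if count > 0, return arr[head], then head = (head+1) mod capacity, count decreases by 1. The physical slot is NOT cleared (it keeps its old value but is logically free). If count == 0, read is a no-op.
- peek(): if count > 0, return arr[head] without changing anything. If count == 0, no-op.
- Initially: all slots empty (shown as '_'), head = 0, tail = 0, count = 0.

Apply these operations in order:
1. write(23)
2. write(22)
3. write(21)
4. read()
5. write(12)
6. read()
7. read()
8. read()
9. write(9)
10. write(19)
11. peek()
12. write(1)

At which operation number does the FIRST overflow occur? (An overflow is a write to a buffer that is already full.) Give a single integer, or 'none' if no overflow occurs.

Answer: none

Derivation:
After op 1 (write(23)): arr=[23 _ _ _ _] head=0 tail=1 count=1
After op 2 (write(22)): arr=[23 22 _ _ _] head=0 tail=2 count=2
After op 3 (write(21)): arr=[23 22 21 _ _] head=0 tail=3 count=3
After op 4 (read()): arr=[23 22 21 _ _] head=1 tail=3 count=2
After op 5 (write(12)): arr=[23 22 21 12 _] head=1 tail=4 count=3
After op 6 (read()): arr=[23 22 21 12 _] head=2 tail=4 count=2
After op 7 (read()): arr=[23 22 21 12 _] head=3 tail=4 count=1
After op 8 (read()): arr=[23 22 21 12 _] head=4 tail=4 count=0
After op 9 (write(9)): arr=[23 22 21 12 9] head=4 tail=0 count=1
After op 10 (write(19)): arr=[19 22 21 12 9] head=4 tail=1 count=2
After op 11 (peek()): arr=[19 22 21 12 9] head=4 tail=1 count=2
After op 12 (write(1)): arr=[19 1 21 12 9] head=4 tail=2 count=3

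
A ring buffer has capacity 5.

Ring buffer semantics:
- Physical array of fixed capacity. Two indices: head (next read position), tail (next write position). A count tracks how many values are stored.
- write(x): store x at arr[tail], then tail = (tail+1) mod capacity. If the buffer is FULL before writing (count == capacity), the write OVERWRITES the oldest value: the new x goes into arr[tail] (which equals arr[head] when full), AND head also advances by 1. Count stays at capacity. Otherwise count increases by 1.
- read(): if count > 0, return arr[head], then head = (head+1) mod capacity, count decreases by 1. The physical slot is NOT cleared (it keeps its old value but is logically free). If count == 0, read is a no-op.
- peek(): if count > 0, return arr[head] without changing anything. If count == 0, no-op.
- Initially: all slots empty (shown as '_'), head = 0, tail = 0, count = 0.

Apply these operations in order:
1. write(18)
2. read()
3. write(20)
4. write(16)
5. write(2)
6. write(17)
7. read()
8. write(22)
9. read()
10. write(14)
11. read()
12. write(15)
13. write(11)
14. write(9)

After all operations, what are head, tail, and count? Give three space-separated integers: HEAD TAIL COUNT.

Answer: 0 0 5

Derivation:
After op 1 (write(18)): arr=[18 _ _ _ _] head=0 tail=1 count=1
After op 2 (read()): arr=[18 _ _ _ _] head=1 tail=1 count=0
After op 3 (write(20)): arr=[18 20 _ _ _] head=1 tail=2 count=1
After op 4 (write(16)): arr=[18 20 16 _ _] head=1 tail=3 count=2
After op 5 (write(2)): arr=[18 20 16 2 _] head=1 tail=4 count=3
After op 6 (write(17)): arr=[18 20 16 2 17] head=1 tail=0 count=4
After op 7 (read()): arr=[18 20 16 2 17] head=2 tail=0 count=3
After op 8 (write(22)): arr=[22 20 16 2 17] head=2 tail=1 count=4
After op 9 (read()): arr=[22 20 16 2 17] head=3 tail=1 count=3
After op 10 (write(14)): arr=[22 14 16 2 17] head=3 tail=2 count=4
After op 11 (read()): arr=[22 14 16 2 17] head=4 tail=2 count=3
After op 12 (write(15)): arr=[22 14 15 2 17] head=4 tail=3 count=4
After op 13 (write(11)): arr=[22 14 15 11 17] head=4 tail=4 count=5
After op 14 (write(9)): arr=[22 14 15 11 9] head=0 tail=0 count=5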